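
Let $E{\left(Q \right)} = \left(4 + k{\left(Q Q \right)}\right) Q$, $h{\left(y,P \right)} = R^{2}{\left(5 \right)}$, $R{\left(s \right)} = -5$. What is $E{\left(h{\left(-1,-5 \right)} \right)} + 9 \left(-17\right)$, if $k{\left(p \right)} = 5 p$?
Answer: $78072$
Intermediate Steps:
$h{\left(y,P \right)} = 25$ ($h{\left(y,P \right)} = \left(-5\right)^{2} = 25$)
$E{\left(Q \right)} = Q \left(4 + 5 Q^{2}\right)$ ($E{\left(Q \right)} = \left(4 + 5 Q Q\right) Q = \left(4 + 5 Q^{2}\right) Q = Q \left(4 + 5 Q^{2}\right)$)
$E{\left(h{\left(-1,-5 \right)} \right)} + 9 \left(-17\right) = 25 \left(4 + 5 \cdot 25^{2}\right) + 9 \left(-17\right) = 25 \left(4 + 5 \cdot 625\right) - 153 = 25 \left(4 + 3125\right) - 153 = 25 \cdot 3129 - 153 = 78225 - 153 = 78072$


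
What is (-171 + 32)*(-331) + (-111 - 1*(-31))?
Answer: 45929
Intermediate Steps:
(-171 + 32)*(-331) + (-111 - 1*(-31)) = -139*(-331) + (-111 + 31) = 46009 - 80 = 45929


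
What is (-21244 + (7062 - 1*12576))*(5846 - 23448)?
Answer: 470994316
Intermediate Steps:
(-21244 + (7062 - 1*12576))*(5846 - 23448) = (-21244 + (7062 - 12576))*(-17602) = (-21244 - 5514)*(-17602) = -26758*(-17602) = 470994316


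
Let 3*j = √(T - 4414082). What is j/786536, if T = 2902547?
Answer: I*√1511535/2359608 ≈ 0.00052104*I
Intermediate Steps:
j = I*√1511535/3 (j = √(2902547 - 4414082)/3 = √(-1511535)/3 = (I*√1511535)/3 = I*√1511535/3 ≈ 409.81*I)
j/786536 = (I*√1511535/3)/786536 = (I*√1511535/3)*(1/786536) = I*√1511535/2359608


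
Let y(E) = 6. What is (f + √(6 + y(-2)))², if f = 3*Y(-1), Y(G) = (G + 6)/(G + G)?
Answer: 273/4 - 30*√3 ≈ 16.288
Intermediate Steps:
Y(G) = (6 + G)/(2*G) (Y(G) = (6 + G)/((2*G)) = (6 + G)*(1/(2*G)) = (6 + G)/(2*G))
f = -15/2 (f = 3*((½)*(6 - 1)/(-1)) = 3*((½)*(-1)*5) = 3*(-5/2) = -15/2 ≈ -7.5000)
(f + √(6 + y(-2)))² = (-15/2 + √(6 + 6))² = (-15/2 + √12)² = (-15/2 + 2*√3)²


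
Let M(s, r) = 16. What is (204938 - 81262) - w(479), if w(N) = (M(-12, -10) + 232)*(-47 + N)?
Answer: 16540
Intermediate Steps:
w(N) = -11656 + 248*N (w(N) = (16 + 232)*(-47 + N) = 248*(-47 + N) = -11656 + 248*N)
(204938 - 81262) - w(479) = (204938 - 81262) - (-11656 + 248*479) = 123676 - (-11656 + 118792) = 123676 - 1*107136 = 123676 - 107136 = 16540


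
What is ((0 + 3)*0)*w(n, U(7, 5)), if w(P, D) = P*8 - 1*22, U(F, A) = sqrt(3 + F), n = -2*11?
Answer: 0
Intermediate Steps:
n = -22
w(P, D) = -22 + 8*P (w(P, D) = 8*P - 22 = -22 + 8*P)
((0 + 3)*0)*w(n, U(7, 5)) = ((0 + 3)*0)*(-22 + 8*(-22)) = (3*0)*(-22 - 176) = 0*(-198) = 0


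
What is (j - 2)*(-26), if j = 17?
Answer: -390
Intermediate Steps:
(j - 2)*(-26) = (17 - 2)*(-26) = 15*(-26) = -390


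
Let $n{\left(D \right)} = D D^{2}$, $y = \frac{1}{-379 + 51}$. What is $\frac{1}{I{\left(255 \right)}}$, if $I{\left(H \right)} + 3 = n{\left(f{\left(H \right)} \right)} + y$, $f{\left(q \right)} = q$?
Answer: $\frac{328}{5438690015} \approx 6.0309 \cdot 10^{-8}$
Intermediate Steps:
$y = - \frac{1}{328}$ ($y = \frac{1}{-328} = - \frac{1}{328} \approx -0.0030488$)
$n{\left(D \right)} = D^{3}$
$I{\left(H \right)} = - \frac{985}{328} + H^{3}$ ($I{\left(H \right)} = -3 + \left(H^{3} - \frac{1}{328}\right) = -3 + \left(- \frac{1}{328} + H^{3}\right) = - \frac{985}{328} + H^{3}$)
$\frac{1}{I{\left(255 \right)}} = \frac{1}{- \frac{985}{328} + 255^{3}} = \frac{1}{- \frac{985}{328} + 16581375} = \frac{1}{\frac{5438690015}{328}} = \frac{328}{5438690015}$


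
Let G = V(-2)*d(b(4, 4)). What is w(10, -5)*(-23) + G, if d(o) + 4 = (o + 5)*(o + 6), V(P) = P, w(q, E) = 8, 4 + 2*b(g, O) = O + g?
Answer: -288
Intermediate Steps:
b(g, O) = -2 + O/2 + g/2 (b(g, O) = -2 + (O + g)/2 = -2 + (O/2 + g/2) = -2 + O/2 + g/2)
d(o) = -4 + (5 + o)*(6 + o) (d(o) = -4 + (o + 5)*(o + 6) = -4 + (5 + o)*(6 + o))
G = -104 (G = -2*(26 + (-2 + (½)*4 + (½)*4)² + 11*(-2 + (½)*4 + (½)*4)) = -2*(26 + (-2 + 2 + 2)² + 11*(-2 + 2 + 2)) = -2*(26 + 2² + 11*2) = -2*(26 + 4 + 22) = -2*52 = -104)
w(10, -5)*(-23) + G = 8*(-23) - 104 = -184 - 104 = -288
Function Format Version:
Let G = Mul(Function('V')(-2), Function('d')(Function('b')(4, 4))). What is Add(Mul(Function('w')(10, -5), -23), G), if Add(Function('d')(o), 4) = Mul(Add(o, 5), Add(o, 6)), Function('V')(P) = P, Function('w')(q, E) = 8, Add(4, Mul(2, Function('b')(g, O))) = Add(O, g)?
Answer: -288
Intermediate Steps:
Function('b')(g, O) = Add(-2, Mul(Rational(1, 2), O), Mul(Rational(1, 2), g)) (Function('b')(g, O) = Add(-2, Mul(Rational(1, 2), Add(O, g))) = Add(-2, Add(Mul(Rational(1, 2), O), Mul(Rational(1, 2), g))) = Add(-2, Mul(Rational(1, 2), O), Mul(Rational(1, 2), g)))
Function('d')(o) = Add(-4, Mul(Add(5, o), Add(6, o))) (Function('d')(o) = Add(-4, Mul(Add(o, 5), Add(o, 6))) = Add(-4, Mul(Add(5, o), Add(6, o))))
G = -104 (G = Mul(-2, Add(26, Pow(Add(-2, Mul(Rational(1, 2), 4), Mul(Rational(1, 2), 4)), 2), Mul(11, Add(-2, Mul(Rational(1, 2), 4), Mul(Rational(1, 2), 4))))) = Mul(-2, Add(26, Pow(Add(-2, 2, 2), 2), Mul(11, Add(-2, 2, 2)))) = Mul(-2, Add(26, Pow(2, 2), Mul(11, 2))) = Mul(-2, Add(26, 4, 22)) = Mul(-2, 52) = -104)
Add(Mul(Function('w')(10, -5), -23), G) = Add(Mul(8, -23), -104) = Add(-184, -104) = -288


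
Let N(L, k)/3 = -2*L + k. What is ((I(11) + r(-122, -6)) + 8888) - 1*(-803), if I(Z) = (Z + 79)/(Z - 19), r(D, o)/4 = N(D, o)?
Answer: 50143/4 ≈ 12536.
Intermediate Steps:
N(L, k) = -6*L + 3*k (N(L, k) = 3*(-2*L + k) = 3*(k - 2*L) = -6*L + 3*k)
r(D, o) = -24*D + 12*o (r(D, o) = 4*(-6*D + 3*o) = -24*D + 12*o)
I(Z) = (79 + Z)/(-19 + Z)
((I(11) + r(-122, -6)) + 8888) - 1*(-803) = (((79 + 11)/(-19 + 11) + (-24*(-122) + 12*(-6))) + 8888) - 1*(-803) = ((90/(-8) + (2928 - 72)) + 8888) + 803 = ((-1/8*90 + 2856) + 8888) + 803 = ((-45/4 + 2856) + 8888) + 803 = (11379/4 + 8888) + 803 = 46931/4 + 803 = 50143/4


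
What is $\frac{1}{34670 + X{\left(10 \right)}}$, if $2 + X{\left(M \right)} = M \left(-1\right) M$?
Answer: $\frac{1}{34568} \approx 2.8928 \cdot 10^{-5}$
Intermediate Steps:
$X{\left(M \right)} = -2 - M^{2}$ ($X{\left(M \right)} = -2 + M \left(-1\right) M = -2 + - M M = -2 - M^{2}$)
$\frac{1}{34670 + X{\left(10 \right)}} = \frac{1}{34670 - 102} = \frac{1}{34568}$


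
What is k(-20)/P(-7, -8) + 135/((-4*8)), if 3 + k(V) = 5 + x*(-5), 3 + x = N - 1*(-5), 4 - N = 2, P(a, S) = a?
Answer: -369/224 ≈ -1.6473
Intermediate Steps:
N = 2 (N = 4 - 1*2 = 4 - 2 = 2)
x = 4 (x = -3 + (2 - 1*(-5)) = -3 + (2 + 5) = -3 + 7 = 4)
k(V) = -18 (k(V) = -3 + (5 + 4*(-5)) = -3 + (5 - 20) = -3 - 15 = -18)
k(-20)/P(-7, -8) + 135/((-4*8)) = -18/(-7) + 135/((-4*8)) = -18*(-1/7) + 135/(-32) = 18/7 + 135*(-1/32) = 18/7 - 135/32 = -369/224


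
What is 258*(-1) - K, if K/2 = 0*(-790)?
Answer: -258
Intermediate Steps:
K = 0 (K = 2*(0*(-790)) = 2*0 = 0)
258*(-1) - K = 258*(-1) - 1*0 = -258 + 0 = -258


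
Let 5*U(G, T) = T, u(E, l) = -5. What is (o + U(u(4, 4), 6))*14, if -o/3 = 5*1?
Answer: -966/5 ≈ -193.20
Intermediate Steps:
o = -15 ≈ -15.000
U(G, T) = T/5
(o + U(u(4, 4), 6))*14 = (-15 + (⅕)*6)*14 = (-15 + 6/5)*14 = -69/5*14 = -966/5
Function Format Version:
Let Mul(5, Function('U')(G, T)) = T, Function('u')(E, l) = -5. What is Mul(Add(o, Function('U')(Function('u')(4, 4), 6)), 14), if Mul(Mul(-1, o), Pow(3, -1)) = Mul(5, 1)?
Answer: Rational(-966, 5) ≈ -193.20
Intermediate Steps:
o = -15 (o = Mul(-3, Mul(5, 1)) = Mul(-3, 5) = -15)
Function('U')(G, T) = Mul(Rational(1, 5), T)
Mul(Add(o, Function('U')(Function('u')(4, 4), 6)), 14) = Mul(Add(-15, Mul(Rational(1, 5), 6)), 14) = Mul(Add(-15, Rational(6, 5)), 14) = Mul(Rational(-69, 5), 14) = Rational(-966, 5)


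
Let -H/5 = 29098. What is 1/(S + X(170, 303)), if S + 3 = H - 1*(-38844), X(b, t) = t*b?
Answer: -1/55139 ≈ -1.8136e-5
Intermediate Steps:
H = -145490 (H = -5*29098 = -145490)
X(b, t) = b*t
S = -106649 (S = -3 + (-145490 - 1*(-38844)) = -3 + (-145490 + 38844) = -3 - 106646 = -106649)
1/(S + X(170, 303)) = 1/(-106649 + 170*303) = 1/(-106649 + 51510) = 1/(-55139) = -1/55139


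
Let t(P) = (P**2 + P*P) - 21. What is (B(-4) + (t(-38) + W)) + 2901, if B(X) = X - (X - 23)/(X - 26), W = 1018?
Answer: 67811/10 ≈ 6781.1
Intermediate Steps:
t(P) = -21 + 2*P**2 (t(P) = (P**2 + P**2) - 21 = 2*P**2 - 21 = -21 + 2*P**2)
B(X) = X - (-23 + X)/(-26 + X)
(B(-4) + (t(-38) + W)) + 2901 = ((23 + (-4)**2 - 27*(-4))/(-26 - 4) + ((-21 + 2*(-38)**2) + 1018)) + 2901 = ((23 + 16 + 108)/(-30) + ((-21 + 2*1444) + 1018)) + 2901 = (-1/30*147 + ((-21 + 2888) + 1018)) + 2901 = (-49/10 + (2867 + 1018)) + 2901 = (-49/10 + 3885) + 2901 = 38801/10 + 2901 = 67811/10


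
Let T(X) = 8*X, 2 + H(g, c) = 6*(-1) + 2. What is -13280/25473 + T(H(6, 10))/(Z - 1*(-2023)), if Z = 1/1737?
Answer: -3049319963/5594431206 ≈ -0.54506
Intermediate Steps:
Z = 1/1737 ≈ 0.00057571
H(g, c) = -6 (H(g, c) = -2 + (6*(-1) + 2) = -2 + (-6 + 2) = -2 - 4 = -6)
-13280/25473 + T(H(6, 10))/(Z - 1*(-2023)) = -13280/25473 + (8*(-6))/(1/1737 - 1*(-2023)) = -13280*1/25473 - 48/(1/1737 + 2023) = -13280/25473 - 48/3513952/1737 = -13280/25473 - 48*1737/3513952 = -13280/25473 - 5211/219622 = -3049319963/5594431206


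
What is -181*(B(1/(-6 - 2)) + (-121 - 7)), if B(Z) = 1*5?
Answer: 22263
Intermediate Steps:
B(Z) = 5
-181*(B(1/(-6 - 2)) + (-121 - 7)) = -181*(5 + (-121 - 7)) = -181*(5 - 128) = -181*(-123) = 22263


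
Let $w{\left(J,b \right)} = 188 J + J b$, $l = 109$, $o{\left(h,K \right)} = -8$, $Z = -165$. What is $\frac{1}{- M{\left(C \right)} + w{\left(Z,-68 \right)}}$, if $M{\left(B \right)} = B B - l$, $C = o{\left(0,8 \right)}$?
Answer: $- \frac{1}{19755} \approx -5.062 \cdot 10^{-5}$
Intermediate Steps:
$C = -8$
$M{\left(B \right)} = -109 + B^{2}$ ($M{\left(B \right)} = B B - 109 = B^{2} - 109 = -109 + B^{2}$)
$\frac{1}{- M{\left(C \right)} + w{\left(Z,-68 \right)}} = \frac{1}{- (-109 + \left(-8\right)^{2}) - 165 \left(188 - 68\right)} = \frac{1}{- (-109 + 64) - 19800} = \frac{1}{\left(-1\right) \left(-45\right) - 19800} = \frac{1}{45 - 19800} = \frac{1}{-19755} = - \frac{1}{19755}$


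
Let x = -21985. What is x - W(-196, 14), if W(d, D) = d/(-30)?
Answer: -329873/15 ≈ -21992.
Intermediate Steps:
W(d, D) = -d/30 (W(d, D) = d*(-1/30) = -d/30)
x - W(-196, 14) = -21985 - (-1)*(-196)/30 = -21985 - 1*98/15 = -21985 - 98/15 = -329873/15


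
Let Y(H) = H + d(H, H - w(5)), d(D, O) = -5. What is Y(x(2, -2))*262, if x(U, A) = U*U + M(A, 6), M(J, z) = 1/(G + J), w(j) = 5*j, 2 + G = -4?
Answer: -1179/4 ≈ -294.75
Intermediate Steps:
G = -6 (G = -2 - 4 = -6)
M(J, z) = 1/(-6 + J)
x(U, A) = U² + 1/(-6 + A) (x(U, A) = U*U + 1/(-6 + A) = U² + 1/(-6 + A))
Y(H) = -5 + H (Y(H) = H - 5 = -5 + H)
Y(x(2, -2))*262 = (-5 + (1 + 2²*(-6 - 2))/(-6 - 2))*262 = (-5 + (1 + 4*(-8))/(-8))*262 = (-5 - (1 - 32)/8)*262 = (-5 - ⅛*(-31))*262 = (-5 + 31/8)*262 = -9/8*262 = -1179/4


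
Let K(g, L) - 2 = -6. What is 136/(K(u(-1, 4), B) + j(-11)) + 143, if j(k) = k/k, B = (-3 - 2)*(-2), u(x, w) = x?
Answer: 293/3 ≈ 97.667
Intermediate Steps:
B = 10 (B = -5*(-2) = 10)
K(g, L) = -4 (K(g, L) = 2 - 6 = -4)
j(k) = 1
136/(K(u(-1, 4), B) + j(-11)) + 143 = 136/(-4 + 1) + 143 = 136/(-3) + 143 = -⅓*136 + 143 = -136/3 + 143 = 293/3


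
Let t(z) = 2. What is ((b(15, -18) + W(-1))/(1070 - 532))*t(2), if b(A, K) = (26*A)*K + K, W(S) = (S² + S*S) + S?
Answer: -7037/269 ≈ -26.160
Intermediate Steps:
W(S) = S + 2*S² (W(S) = (S² + S²) + S = 2*S² + S = S + 2*S²)
b(A, K) = K + 26*A*K (b(A, K) = 26*A*K + K = K + 26*A*K)
((b(15, -18) + W(-1))/(1070 - 532))*t(2) = ((-18*(1 + 26*15) - (1 + 2*(-1)))/(1070 - 532))*2 = ((-18*(1 + 390) - (1 - 2))/538)*2 = ((-18*391 - 1*(-1))*(1/538))*2 = ((-7038 + 1)*(1/538))*2 = -7037*1/538*2 = -7037/538*2 = -7037/269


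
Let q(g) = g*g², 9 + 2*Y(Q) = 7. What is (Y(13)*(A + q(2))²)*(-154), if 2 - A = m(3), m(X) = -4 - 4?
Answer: 49896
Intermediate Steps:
m(X) = -8
A = 10 (A = 2 - 1*(-8) = 2 + 8 = 10)
Y(Q) = -1 (Y(Q) = -9/2 + (½)*7 = -9/2 + 7/2 = -1)
q(g) = g³
(Y(13)*(A + q(2))²)*(-154) = -(10 + 2³)²*(-154) = -(10 + 8)²*(-154) = -1*18²*(-154) = -1*324*(-154) = -324*(-154) = 49896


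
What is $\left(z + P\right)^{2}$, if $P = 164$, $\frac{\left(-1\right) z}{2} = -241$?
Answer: $417316$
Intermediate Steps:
$z = 482$ ($z = \left(-2\right) \left(-241\right) = 482$)
$\left(z + P\right)^{2} = \left(482 + 164\right)^{2} = 646^{2} = 417316$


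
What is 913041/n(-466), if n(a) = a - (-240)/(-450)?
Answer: -13695615/6998 ≈ -1957.1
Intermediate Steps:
n(a) = -8/15 + a (n(a) = a - (-240)*(-1)/450 = a - 1*8/15 = a - 8/15 = -8/15 + a)
913041/n(-466) = 913041/(-8/15 - 466) = 913041/(-6998/15) = 913041*(-15/6998) = -13695615/6998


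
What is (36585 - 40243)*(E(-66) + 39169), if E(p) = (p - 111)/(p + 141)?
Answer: -3581789228/25 ≈ -1.4327e+8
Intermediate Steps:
E(p) = (-111 + p)/(141 + p)
(36585 - 40243)*(E(-66) + 39169) = (36585 - 40243)*((-111 - 66)/(141 - 66) + 39169) = -3658*(-177/75 + 39169) = -3658*((1/75)*(-177) + 39169) = -3658*(-59/25 + 39169) = -3658*979166/25 = -3581789228/25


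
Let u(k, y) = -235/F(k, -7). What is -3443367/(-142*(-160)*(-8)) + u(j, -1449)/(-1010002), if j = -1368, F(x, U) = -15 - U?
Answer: 1738901108767/91788981760 ≈ 18.945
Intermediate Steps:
u(k, y) = 235/8 (u(k, y) = -235/(-15 - 1*(-7)) = -235/(-15 + 7) = -235/(-8) = -235*(-1/8) = 235/8)
-3443367/(-142*(-160)*(-8)) + u(j, -1449)/(-1010002) = -3443367/(-142*(-160)*(-8)) + (235/8)/(-1010002) = -3443367/(22720*(-8)) + (235/8)*(-1/1010002) = -3443367/(-181760) - 235/8080016 = -3443367*(-1/181760) - 235/8080016 = 3443367/181760 - 235/8080016 = 1738901108767/91788981760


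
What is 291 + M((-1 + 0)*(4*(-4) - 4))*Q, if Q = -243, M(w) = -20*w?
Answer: 97491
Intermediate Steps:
291 + M((-1 + 0)*(4*(-4) - 4))*Q = 291 - 20*(-1 + 0)*(4*(-4) - 4)*(-243) = 291 - (-20)*(-16 - 4)*(-243) = 291 - (-20)*(-20)*(-243) = 291 - 20*20*(-243) = 291 - 400*(-243) = 291 + 97200 = 97491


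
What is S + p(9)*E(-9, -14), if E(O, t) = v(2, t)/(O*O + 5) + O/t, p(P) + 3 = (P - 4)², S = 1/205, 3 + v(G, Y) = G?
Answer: 857201/61705 ≈ 13.892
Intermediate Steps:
v(G, Y) = -3 + G
S = 1/205 ≈ 0.0048781
p(P) = -3 + (-4 + P)² (p(P) = -3 + (P - 4)² = -3 + (-4 + P)²)
E(O, t) = -1/(5 + O²) + O/t (E(O, t) = (-3 + 2)/(O*O + 5) + O/t = -1/(O² + 5) + O/t = -1/(5 + O²) + O/t)
S + p(9)*E(-9, -14) = 1/205 + (-3 + (-4 + 9)²)*(((-9)³ - 1*(-14) + 5*(-9))/((-14)*(5 + (-9)²))) = 1/205 + (-3 + 5²)*(-(-729 + 14 - 45)/(14*(5 + 81))) = 1/205 + (-3 + 25)*(-1/14*(-760)/86) = 1/205 + 22*(-1/14*1/86*(-760)) = 1/205 + 22*(190/301) = 1/205 + 4180/301 = 857201/61705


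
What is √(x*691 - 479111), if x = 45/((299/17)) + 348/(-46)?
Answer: 2*I*√10785574046/299 ≈ 694.67*I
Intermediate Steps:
x = -1497/299 (x = 45/((299*(1/17))) + 348*(-1/46) = 45/(299/17) - 174/23 = 45*(17/299) - 174/23 = 765/299 - 174/23 = -1497/299 ≈ -5.0067)
√(x*691 - 479111) = √(-1497/299*691 - 479111) = √(-1034427/299 - 479111) = √(-144288616/299) = 2*I*√10785574046/299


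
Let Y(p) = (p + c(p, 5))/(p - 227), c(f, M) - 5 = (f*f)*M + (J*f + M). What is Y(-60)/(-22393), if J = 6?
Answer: 17590/6426791 ≈ 0.0027370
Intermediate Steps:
c(f, M) = 5 + M + 6*f + M*f² (c(f, M) = 5 + ((f*f)*M + (6*f + M)) = 5 + (f²*M + (M + 6*f)) = 5 + (M*f² + (M + 6*f)) = 5 + (M + 6*f + M*f²) = 5 + M + 6*f + M*f²)
Y(p) = (10 + 5*p² + 7*p)/(-227 + p) (Y(p) = (p + (5 + 5 + 6*p + 5*p²))/(p - 227) = (p + (10 + 5*p² + 6*p))/(-227 + p) = (10 + 5*p² + 7*p)/(-227 + p))
Y(-60)/(-22393) = ((10 + 5*(-60)² + 7*(-60))/(-227 - 60))/(-22393) = ((10 + 5*3600 - 420)/(-287))*(-1/22393) = -(10 + 18000 - 420)/287*(-1/22393) = -1/287*17590*(-1/22393) = -17590/287*(-1/22393) = 17590/6426791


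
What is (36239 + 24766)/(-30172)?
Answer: -61005/30172 ≈ -2.0219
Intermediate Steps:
(36239 + 24766)/(-30172) = 61005*(-1/30172) = -61005/30172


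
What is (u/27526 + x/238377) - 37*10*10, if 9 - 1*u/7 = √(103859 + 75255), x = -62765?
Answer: -24279504269039/6561565302 - 581*√26/27526 ≈ -3700.4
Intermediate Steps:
u = 63 - 581*√26 (u = 63 - 7*√(103859 + 75255) = 63 - 581*√26 ≈ -2899.5)
(u/27526 + x/238377) - 37*10*10 = ((63 - 581*√26)/27526 - 62765/238377) - 37*10*10 = ((63 - 581*√26)*(1/27526) - 62765*1/238377) - 370*10 = ((63/27526 - 581*√26/27526) - 62765/238377) - 3700 = (-1712651639/6561565302 - 581*√26/27526) - 3700 = -24279504269039/6561565302 - 581*√26/27526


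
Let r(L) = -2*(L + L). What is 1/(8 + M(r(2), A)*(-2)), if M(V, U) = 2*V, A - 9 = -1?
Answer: 1/40 ≈ 0.025000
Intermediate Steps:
A = 8 (A = 9 - 1 = 8)
r(L) = -4*L
1/(8 + M(r(2), A)*(-2)) = 1/(8 + (2*(-4*2))*(-2)) = 1/(8 + (2*(-8))*(-2)) = 1/(8 - 16*(-2)) = 1/(8 + 32) = 1/40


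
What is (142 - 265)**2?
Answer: 15129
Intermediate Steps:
(142 - 265)**2 = (-123)**2 = 15129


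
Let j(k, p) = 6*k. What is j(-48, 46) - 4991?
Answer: -5279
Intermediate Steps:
j(-48, 46) - 4991 = 6*(-48) - 4991 = -288 - 4991 = -5279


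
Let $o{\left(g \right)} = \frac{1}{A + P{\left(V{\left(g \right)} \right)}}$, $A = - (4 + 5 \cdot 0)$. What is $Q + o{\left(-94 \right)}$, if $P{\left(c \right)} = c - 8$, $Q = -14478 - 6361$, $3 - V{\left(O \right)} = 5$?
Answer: $- \frac{291747}{14} \approx -20839.0$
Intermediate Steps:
$V{\left(O \right)} = -2$ ($V{\left(O \right)} = 3 - 5 = -2$)
$Q = -20839$
$P{\left(c \right)} = -8 + c$ ($P{\left(c \right)} = c - 8 = -8 + c$)
$A = -4$ ($A = - (4 + 0) = \left(-1\right) 4 = -4$)
$o{\left(g \right)} = - \frac{1}{14}$ ($o{\left(g \right)} = \frac{1}{-4 - 10} = \frac{1}{-14} = - \frac{1}{14}$)
$Q + o{\left(-94 \right)} = -20839 - \frac{1}{14} = - \frac{291747}{14}$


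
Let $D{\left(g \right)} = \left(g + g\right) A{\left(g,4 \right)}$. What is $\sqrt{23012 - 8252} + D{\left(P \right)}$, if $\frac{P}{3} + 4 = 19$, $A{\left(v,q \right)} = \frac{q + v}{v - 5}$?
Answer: $\frac{441}{4} + 6 \sqrt{410} \approx 231.74$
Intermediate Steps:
$A{\left(v,q \right)} = \frac{q + v}{-5 + v}$
$P = 45$ ($P = -12 + 3 \cdot 19 = -12 + 57 = 45$)
$D{\left(g \right)} = \frac{2 g \left(4 + g\right)}{-5 + g}$ ($D{\left(g \right)} = \left(g + g\right) \frac{4 + g}{-5 + g} = 2 g \frac{4 + g}{-5 + g} = \frac{2 g \left(4 + g\right)}{-5 + g}$)
$\sqrt{23012 - 8252} + D{\left(P \right)} = \sqrt{23012 - 8252} + 2 \cdot 45 \frac{1}{-5 + 45} \left(4 + 45\right) = \sqrt{14760} + 2 \cdot 45 \cdot \frac{1}{40} \cdot 49 = 6 \sqrt{410} + 2 \cdot 45 \cdot \frac{1}{40} \cdot 49 = 6 \sqrt{410} + \frac{441}{4} = \frac{441}{4} + 6 \sqrt{410}$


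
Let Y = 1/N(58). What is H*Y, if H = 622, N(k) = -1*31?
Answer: -622/31 ≈ -20.065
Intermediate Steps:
N(k) = -31
Y = -1/31 (Y = 1/(-31) = -1/31 ≈ -0.032258)
H*Y = 622*(-1/31) = -622/31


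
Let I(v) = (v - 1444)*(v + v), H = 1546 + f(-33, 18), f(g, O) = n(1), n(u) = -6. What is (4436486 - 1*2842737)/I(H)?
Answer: 1593749/295680 ≈ 5.3901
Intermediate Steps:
f(g, O) = -6
H = 1540 (H = 1546 - 6 = 1540)
I(v) = 2*v*(-1444 + v) (I(v) = (-1444 + v)*(2*v) = 2*v*(-1444 + v))
(4436486 - 1*2842737)/I(H) = (4436486 - 1*2842737)/((2*1540*(-1444 + 1540))) = (4436486 - 2842737)/((2*1540*96)) = 1593749/295680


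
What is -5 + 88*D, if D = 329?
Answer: 28947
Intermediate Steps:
-5 + 88*D = -5 + 88*329 = -5 + 28952 = 28947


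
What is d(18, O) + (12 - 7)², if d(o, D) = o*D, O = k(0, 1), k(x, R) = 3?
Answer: 79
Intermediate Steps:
O = 3
d(o, D) = D*o
d(18, O) + (12 - 7)² = 3*18 + (12 - 7)² = 54 + 5² = 54 + 25 = 79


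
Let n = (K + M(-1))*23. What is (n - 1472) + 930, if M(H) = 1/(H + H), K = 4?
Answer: -923/2 ≈ -461.50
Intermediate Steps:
M(H) = 1/(2*H)
n = 161/2 (n = (4 + (½)/(-1))*23 = (4 + (½)*(-1))*23 = (4 - ½)*23 = (7/2)*23 = 161/2 ≈ 80.500)
(n - 1472) + 930 = (161/2 - 1472) + 930 = -2783/2 + 930 = -923/2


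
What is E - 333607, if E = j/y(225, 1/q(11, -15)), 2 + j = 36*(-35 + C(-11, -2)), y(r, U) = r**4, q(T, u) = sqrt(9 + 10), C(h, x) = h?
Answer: -854998252736033/2562890625 ≈ -3.3361e+5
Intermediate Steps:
q(T, u) = sqrt(19)
j = -1658 (j = -2 + 36*(-35 - 11) = -2 + 36*(-46) = -2 - 1656 = -1658)
E = -1658/2562890625 (E = -1658/(225**4) = -1658/2562890625 ≈ -6.4693e-7)
E - 333607 = -1658/2562890625 - 333607 = -854998252736033/2562890625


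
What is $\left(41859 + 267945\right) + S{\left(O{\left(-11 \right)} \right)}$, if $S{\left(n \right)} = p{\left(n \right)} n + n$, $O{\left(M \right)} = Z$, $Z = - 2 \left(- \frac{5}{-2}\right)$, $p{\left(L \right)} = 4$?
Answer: $309779$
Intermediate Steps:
$Z = -5$ ($Z = - 2 \left(\left(-5\right) \left(- \frac{1}{2}\right)\right) = \left(-2\right) \frac{5}{2} = -5$)
$O{\left(M \right)} = -5$
$S{\left(n \right)} = 5 n$ ($S{\left(n \right)} = 4 n + n = 5 n$)
$\left(41859 + 267945\right) + S{\left(O{\left(-11 \right)} \right)} = \left(41859 + 267945\right) + 5 \left(-5\right) = 309804 - 25 = 309779$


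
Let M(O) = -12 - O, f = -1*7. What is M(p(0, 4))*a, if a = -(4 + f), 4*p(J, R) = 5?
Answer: -159/4 ≈ -39.750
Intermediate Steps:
p(J, R) = 5/4 (p(J, R) = (¼)*5 = 5/4)
f = -7
a = 3 (a = -(4 - 7) = -1*(-3) = 3)
M(p(0, 4))*a = (-12 - 1*5/4)*3 = (-12 - 5/4)*3 = -53/4*3 = -159/4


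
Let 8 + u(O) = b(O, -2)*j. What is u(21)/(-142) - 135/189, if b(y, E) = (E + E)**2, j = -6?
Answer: 9/497 ≈ 0.018109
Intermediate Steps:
b(y, E) = 4*E**2 (b(y, E) = (2*E)**2 = 4*E**2)
u(O) = -104 (u(O) = -8 + (4*(-2)**2)*(-6) = -8 + (4*4)*(-6) = -8 + 16*(-6) = -8 - 96 = -104)
u(21)/(-142) - 135/189 = -104/(-142) - 135/189 = -104*(-1/142) - 135*1/189 = 52/71 - 5/7 = 9/497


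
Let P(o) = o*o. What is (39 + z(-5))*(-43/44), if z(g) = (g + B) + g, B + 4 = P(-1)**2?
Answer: -559/22 ≈ -25.409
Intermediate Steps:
P(o) = o**2
B = -3 (B = -4 + ((-1)**2)**2 = -4 + 1**2 = -4 + 1 = -3)
z(g) = -3 + 2*g (z(g) = (g - 3) + g = (-3 + g) + g = -3 + 2*g)
(39 + z(-5))*(-43/44) = (39 + (-3 + 2*(-5)))*(-43/44) = (39 + (-3 - 10))*(-43*1/44) = (39 - 13)*(-43/44) = 26*(-43/44) = -559/22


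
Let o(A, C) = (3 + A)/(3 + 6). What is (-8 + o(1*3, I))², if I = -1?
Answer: 484/9 ≈ 53.778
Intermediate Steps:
o(A, C) = ⅓ + A/9 (o(A, C) = (3 + A)/9 = (3 + A)*(⅑) = ⅓ + A/9)
(-8 + o(1*3, I))² = (-8 + (⅓ + (1*3)/9))² = (-8 + (⅓ + (⅑)*3))² = (-8 + (⅓ + ⅓))² = (-8 + ⅔)² = (-22/3)² = 484/9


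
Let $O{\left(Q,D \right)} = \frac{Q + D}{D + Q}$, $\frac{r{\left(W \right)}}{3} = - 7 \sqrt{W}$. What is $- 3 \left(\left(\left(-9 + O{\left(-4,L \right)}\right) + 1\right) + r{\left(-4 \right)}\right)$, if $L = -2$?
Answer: $21 + 126 i \approx 21.0 + 126.0 i$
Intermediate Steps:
$r{\left(W \right)} = - 21 \sqrt{W}$ ($r{\left(W \right)} = 3 \left(- 7 \sqrt{W}\right) = - 21 \sqrt{W}$)
$O{\left(Q,D \right)} = 1$ ($O{\left(Q,D \right)} = \frac{D + Q}{D + Q} = 1$)
$- 3 \left(\left(\left(-9 + O{\left(-4,L \right)}\right) + 1\right) + r{\left(-4 \right)}\right) = - 3 \left(\left(\left(-9 + 1\right) + 1\right) - 21 \sqrt{-4}\right) = - 3 \left(\left(-8 + 1\right) - 21 \cdot 2 i\right) = - 3 \left(-7 - 42 i\right) = 21 + 126 i$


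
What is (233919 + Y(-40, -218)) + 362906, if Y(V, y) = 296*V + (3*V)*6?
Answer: 584265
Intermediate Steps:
Y(V, y) = 314*V (Y(V, y) = 296*V + 18*V = 314*V)
(233919 + Y(-40, -218)) + 362906 = (233919 + 314*(-40)) + 362906 = (233919 - 12560) + 362906 = 221359 + 362906 = 584265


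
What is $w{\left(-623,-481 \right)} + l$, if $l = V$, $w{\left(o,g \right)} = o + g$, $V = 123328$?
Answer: $122224$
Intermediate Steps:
$w{\left(o,g \right)} = g + o$
$l = 123328$
$w{\left(-623,-481 \right)} + l = \left(-481 - 623\right) + 123328 = -1104 + 123328 = 122224$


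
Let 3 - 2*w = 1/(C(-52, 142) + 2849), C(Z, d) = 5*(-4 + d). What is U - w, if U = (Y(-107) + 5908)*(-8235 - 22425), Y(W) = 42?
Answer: -645609158308/3539 ≈ -1.8243e+8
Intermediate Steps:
C(Z, d) = -20 + 5*d
w = 5308/3539 (w = 3/2 - 1/(2*((-20 + 5*142) + 2849)) = 3/2 - 1/(2*((-20 + 710) + 2849)) = 3/2 - 1/(2*(690 + 2849)) = 3/2 - ½/3539 = 3/2 - ½*1/3539 = 3/2 - 1/7078 = 5308/3539 ≈ 1.4999)
U = -182427000 (U = (42 + 5908)*(-8235 - 22425) = 5950*(-30660) = -182427000)
U - w = -182427000 - 1*5308/3539 = -182427000 - 5308/3539 = -645609158308/3539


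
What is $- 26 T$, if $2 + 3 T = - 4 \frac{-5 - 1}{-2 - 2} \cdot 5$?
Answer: $\frac{832}{3} \approx 277.33$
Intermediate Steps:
$T = - \frac{32}{3}$ ($T = - \frac{2}{3} + \frac{- 4 \frac{-5 - 1}{-2 - 2} \cdot 5}{3} = - \frac{2}{3} + \frac{- 4 \left(- \frac{6}{-4}\right) 5}{3} = - \frac{2}{3} + \frac{- 4 \left(\left(-6\right) \left(- \frac{1}{4}\right)\right) 5}{3} = - \frac{2}{3} + \frac{\left(-4\right) \frac{3}{2} \cdot 5}{3} = - \frac{2}{3} + \frac{\left(-6\right) 5}{3} = - \frac{2}{3} + \frac{1}{3} \left(-30\right) = - \frac{2}{3} - 10 = - \frac{32}{3} \approx -10.667$)
$- 26 T = \left(-26\right) \left(- \frac{32}{3}\right) = \frac{832}{3}$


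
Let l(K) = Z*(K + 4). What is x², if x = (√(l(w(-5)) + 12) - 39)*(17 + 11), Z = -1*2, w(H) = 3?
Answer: 1190896 - 61152*I*√2 ≈ 1.1909e+6 - 86482.0*I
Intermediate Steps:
Z = -2
l(K) = -8 - 2*K (l(K) = -2*(K + 4) = -2*(4 + K) = -8 - 2*K)
x = -1092 + 28*I*√2 (x = (√((-8 - 2*3) + 12) - 39)*(17 + 11) = (√((-8 - 6) + 12) - 39)*28 = (√(-14 + 12) - 39)*28 = (√(-2) - 39)*28 = (I*√2 - 39)*28 = (-39 + I*√2)*28 = -1092 + 28*I*√2 ≈ -1092.0 + 39.598*I)
x² = (-1092 + 28*I*√2)²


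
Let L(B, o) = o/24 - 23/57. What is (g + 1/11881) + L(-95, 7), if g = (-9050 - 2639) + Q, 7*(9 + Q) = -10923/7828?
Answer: -15231932801447/1302062552 ≈ -11698.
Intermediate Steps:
Q = -504087/54796 (Q = -9 + (-10923/7828)/7 = -9 + (-10923*1/7828)/7 = -9 + (⅐)*(-10923/7828) = -9 - 10923/54796 = -504087/54796 ≈ -9.1993)
L(B, o) = -23/57 + o/24 (L(B, o) = o*(1/24) - 23*1/57 = o/24 - 23/57 = -23/57 + o/24)
g = -641014531/54796 (g = (-9050 - 2639) - 504087/54796 = -11689 - 504087/54796 = -641014531/54796 ≈ -11698.)
(g + 1/11881) + L(-95, 7) = (-641014531/54796 + 1/11881) + (-23/57 + (1/24)*7) = (-641014531/54796 + 1/11881) + (-23/57 + 7/24) = -7615893588015/651031276 - 17/152 = -15231932801447/1302062552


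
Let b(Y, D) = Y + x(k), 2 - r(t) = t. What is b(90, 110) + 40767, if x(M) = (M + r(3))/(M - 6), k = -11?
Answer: 694581/17 ≈ 40858.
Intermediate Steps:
r(t) = 2 - t
x(M) = (-1 + M)/(-6 + M) (x(M) = (M + (2 - 1*3))/(M - 6) = (M + (2 - 3))/(-6 + M) = (M - 1)/(-6 + M) = (-1 + M)/(-6 + M))
b(Y, D) = 12/17 + Y (b(Y, D) = Y + (-1 - 11)/(-6 - 11) = Y - 12/(-17) = Y - 1/17*(-12) = Y + 12/17 = 12/17 + Y)
b(90, 110) + 40767 = (12/17 + 90) + 40767 = 1542/17 + 40767 = 694581/17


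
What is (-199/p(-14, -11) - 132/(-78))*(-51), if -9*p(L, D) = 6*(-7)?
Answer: 380103/182 ≈ 2088.5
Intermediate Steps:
p(L, D) = 14/3 (p(L, D) = -2*(-7)/3 = -1/9*(-42) = 14/3)
(-199/p(-14, -11) - 132/(-78))*(-51) = (-199/14/3 - 132/(-78))*(-51) = (-199*3/14 - 132*(-1/78))*(-51) = (-597/14 + 22/13)*(-51) = -7453/182*(-51) = 380103/182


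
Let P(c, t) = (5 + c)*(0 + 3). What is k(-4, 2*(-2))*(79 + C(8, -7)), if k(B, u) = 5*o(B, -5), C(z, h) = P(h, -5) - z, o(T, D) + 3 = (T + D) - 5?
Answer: -5525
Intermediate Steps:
P(c, t) = 15 + 3*c (P(c, t) = (5 + c)*3 = 15 + 3*c)
o(T, D) = -8 + D + T (o(T, D) = -3 + ((T + D) - 5) = -3 + ((D + T) - 5) = -3 + (-5 + D + T) = -8 + D + T)
C(z, h) = 15 - z + 3*h (C(z, h) = (15 + 3*h) - z = 15 - z + 3*h)
k(B, u) = -65 + 5*B (k(B, u) = 5*(-8 - 5 + B) = 5*(-13 + B) = -65 + 5*B)
k(-4, 2*(-2))*(79 + C(8, -7)) = (-65 + 5*(-4))*(79 + (15 - 1*8 + 3*(-7))) = (-65 - 20)*(79 + (15 - 8 - 21)) = -85*(79 - 14) = -85*65 = -5525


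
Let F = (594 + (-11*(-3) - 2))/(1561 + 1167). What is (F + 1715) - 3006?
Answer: -3521223/2728 ≈ -1290.8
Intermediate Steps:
F = 625/2728 (F = (594 + (33 - 2))/2728 = (594 + 31)*(1/2728) = 625*(1/2728) = 625/2728 ≈ 0.22911)
(F + 1715) - 3006 = (625/2728 + 1715) - 3006 = 4679145/2728 - 3006 = -3521223/2728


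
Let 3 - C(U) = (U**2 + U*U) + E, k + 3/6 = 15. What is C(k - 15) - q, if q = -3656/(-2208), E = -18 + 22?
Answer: -871/276 ≈ -3.1558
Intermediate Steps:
k = 29/2 (k = -1/2 + 15 = 29/2 ≈ 14.500)
E = 4
q = 457/276 (q = -3656*(-1/2208) = 457/276 ≈ 1.6558)
C(U) = -1 - 2*U**2 (C(U) = 3 - ((U**2 + U*U) + 4) = 3 - ((U**2 + U**2) + 4) = 3 - (2*U**2 + 4) = 3 - (4 + 2*U**2) = 3 + (-4 - 2*U**2) = -1 - 2*U**2)
C(k - 15) - q = (-1 - 2*(29/2 - 15)**2) - 1*457/276 = (-1 - 2*(-1/2)**2) - 457/276 = (-1 - 2*1/4) - 457/276 = (-1 - 1/2) - 457/276 = -3/2 - 457/276 = -871/276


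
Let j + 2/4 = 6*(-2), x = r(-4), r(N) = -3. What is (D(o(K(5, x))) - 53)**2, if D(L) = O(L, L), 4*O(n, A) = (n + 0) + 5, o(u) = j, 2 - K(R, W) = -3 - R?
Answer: 192721/64 ≈ 3011.3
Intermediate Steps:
x = -3
j = -25/2 (j = -1/2 + 6*(-2) = -1/2 - 12 = -25/2 ≈ -12.500)
K(R, W) = 5 + R (K(R, W) = 2 - (-3 - R) = 2 + (3 + R) = 5 + R)
o(u) = -25/2
O(n, A) = 5/4 + n/4 (O(n, A) = ((n + 0) + 5)/4 = (n + 5)/4 = (5 + n)/4 = 5/4 + n/4)
D(L) = 5/4 + L/4
(D(o(K(5, x))) - 53)**2 = ((5/4 + (1/4)*(-25/2)) - 53)**2 = ((5/4 - 25/8) - 53)**2 = (-15/8 - 53)**2 = (-439/8)**2 = 192721/64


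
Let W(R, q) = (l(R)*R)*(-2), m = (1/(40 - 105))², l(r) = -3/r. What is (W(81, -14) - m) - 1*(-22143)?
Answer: 93579524/4225 ≈ 22149.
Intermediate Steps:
m = 1/4225 (m = (1/(-65))² = (-1/65)² = 1/4225 ≈ 0.00023669)
W(R, q) = 6 (W(R, q) = ((-3/R)*R)*(-2) = -3*(-2) = 6)
(W(81, -14) - m) - 1*(-22143) = (6 - 1*1/4225) - 1*(-22143) = (6 - 1/4225) + 22143 = 25349/4225 + 22143 = 93579524/4225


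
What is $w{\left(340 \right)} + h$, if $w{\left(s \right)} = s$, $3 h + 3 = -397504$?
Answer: $- \frac{396487}{3} \approx -1.3216 \cdot 10^{5}$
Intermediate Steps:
$h = - \frac{397507}{3}$ ($h = -1 + \frac{1}{3} \left(-397504\right) = -1 - \frac{397504}{3} = - \frac{397507}{3} \approx -1.325 \cdot 10^{5}$)
$w{\left(340 \right)} + h = 340 - \frac{397507}{3} = - \frac{396487}{3}$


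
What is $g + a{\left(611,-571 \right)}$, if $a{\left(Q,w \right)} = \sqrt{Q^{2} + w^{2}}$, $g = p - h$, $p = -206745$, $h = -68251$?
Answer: $-138494 + \sqrt{699362} \approx -1.3766 \cdot 10^{5}$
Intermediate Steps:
$g = -138494$ ($g = -206745 - -68251 = -206745 + 68251 = -138494$)
$g + a{\left(611,-571 \right)} = -138494 + \sqrt{611^{2} + \left(-571\right)^{2}} = -138494 + \sqrt{373321 + 326041} = -138494 + \sqrt{699362}$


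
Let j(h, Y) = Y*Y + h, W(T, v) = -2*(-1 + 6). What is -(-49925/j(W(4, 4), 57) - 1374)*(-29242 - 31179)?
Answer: -271913290931/3239 ≈ -8.3950e+7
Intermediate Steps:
W(T, v) = -10 (W(T, v) = -2*5 = -10)
j(h, Y) = h + Y² (j(h, Y) = Y² + h = h + Y²)
-(-49925/j(W(4, 4), 57) - 1374)*(-29242 - 31179) = -(-49925/(-10 + 57²) - 1374)*(-29242 - 31179) = -(-49925/(-10 + 3249) - 1374)*(-60421) = -(-49925/3239 - 1374)*(-60421) = -(-4500311)*(-60421)/3239 = -1*271913290931/3239 = -271913290931/3239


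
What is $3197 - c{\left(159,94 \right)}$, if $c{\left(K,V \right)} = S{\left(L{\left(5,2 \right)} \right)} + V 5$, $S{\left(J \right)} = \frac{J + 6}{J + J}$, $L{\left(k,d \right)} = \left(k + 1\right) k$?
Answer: $\frac{13632}{5} \approx 2726.4$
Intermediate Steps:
$L{\left(k,d \right)} = k \left(1 + k\right)$ ($L{\left(k,d \right)} = \left(1 + k\right) k = k \left(1 + k\right)$)
$S{\left(J \right)} = \frac{6 + J}{2 J}$
$c{\left(K,V \right)} = \frac{3}{5} + 5 V$ ($c{\left(K,V \right)} = \frac{6 + 5 \left(1 + 5\right)}{2 \cdot 5 \left(1 + 5\right)} + V 5 = \frac{6 + 5 \cdot 6}{2 \cdot 5 \cdot 6} + 5 V = \frac{6 + 30}{2 \cdot 30} + 5 V = \frac{1}{2} \cdot \frac{1}{30} \cdot 36 + 5 V = \frac{3}{5} + 5 V$)
$3197 - c{\left(159,94 \right)} = 3197 - \left(\frac{3}{5} + 5 \cdot 94\right) = 3197 - \left(\frac{3}{5} + 470\right) = 3197 - \frac{2353}{5} = \frac{13632}{5}$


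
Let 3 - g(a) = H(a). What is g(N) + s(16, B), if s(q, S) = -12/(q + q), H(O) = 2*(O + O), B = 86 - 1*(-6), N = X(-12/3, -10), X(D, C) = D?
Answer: 149/8 ≈ 18.625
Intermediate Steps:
N = -4 (N = -12/3 = -12*1/3 = -4)
B = 92 (B = 86 + 6 = 92)
H(O) = 4*O (H(O) = 2*(2*O) = 4*O)
s(q, S) = -6/q (s(q, S) = -12*1/(2*q) = -6/q)
g(a) = 3 - 4*a
g(N) + s(16, B) = (3 - 4*(-4)) - 6/16 = (3 + 16) - 6*1/16 = 19 - 3/8 = 149/8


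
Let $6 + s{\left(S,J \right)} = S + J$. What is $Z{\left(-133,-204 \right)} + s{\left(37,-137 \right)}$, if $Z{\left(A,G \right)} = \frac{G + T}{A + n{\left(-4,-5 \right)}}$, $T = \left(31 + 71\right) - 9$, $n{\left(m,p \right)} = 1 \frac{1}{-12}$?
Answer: $- \frac{167950}{1597} \approx -105.17$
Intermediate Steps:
$n{\left(m,p \right)} = - \frac{1}{12}$ ($n{\left(m,p \right)} = 1 \left(- \frac{1}{12}\right) = - \frac{1}{12}$)
$T = 93$ ($T = 102 - 9 = 93$)
$s{\left(S,J \right)} = -6 + J + S$ ($s{\left(S,J \right)} = -6 + \left(S + J\right) = -6 + \left(J + S\right) = -6 + J + S$)
$Z{\left(A,G \right)} = \frac{93 + G}{- \frac{1}{12} + A}$ ($Z{\left(A,G \right)} = \frac{G + 93}{A - \frac{1}{12}} = \frac{93 + G}{- \frac{1}{12} + A}$)
$Z{\left(-133,-204 \right)} + s{\left(37,-137 \right)} = \frac{12 \left(93 - 204\right)}{-1 + 12 \left(-133\right)} - 106 = 12 \frac{1}{-1 - 1596} \left(-111\right) - 106 = 12 \frac{1}{-1597} \left(-111\right) - 106 = 12 \left(- \frac{1}{1597}\right) \left(-111\right) - 106 = \frac{1332}{1597} - 106 = - \frac{167950}{1597}$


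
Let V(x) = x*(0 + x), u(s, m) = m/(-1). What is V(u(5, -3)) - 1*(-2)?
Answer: 11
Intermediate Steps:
u(s, m) = -m (u(s, m) = m*(-1) = -m)
V(x) = x**2 (V(x) = x*x = x**2)
V(u(5, -3)) - 1*(-2) = (-1*(-3))**2 - 1*(-2) = 3**2 + 2 = 9 + 2 = 11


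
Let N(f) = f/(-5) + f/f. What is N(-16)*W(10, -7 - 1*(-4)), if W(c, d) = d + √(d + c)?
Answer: -63/5 + 21*√7/5 ≈ -1.4878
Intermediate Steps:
N(f) = 1 - f/5 (N(f) = f*(-⅕) + 1 = -f/5 + 1 = 1 - f/5)
W(c, d) = d + √(c + d)
N(-16)*W(10, -7 - 1*(-4)) = (1 - ⅕*(-16))*((-7 - 1*(-4)) + √(10 + (-7 - 1*(-4)))) = (1 + 16/5)*((-7 + 4) + √(10 + (-7 + 4))) = 21*(-3 + √(10 - 3))/5 = 21*(-3 + √7)/5 = -63/5 + 21*√7/5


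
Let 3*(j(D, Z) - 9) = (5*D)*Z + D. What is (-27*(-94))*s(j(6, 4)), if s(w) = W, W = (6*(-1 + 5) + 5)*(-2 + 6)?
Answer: 294408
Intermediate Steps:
W = 116 (W = (6*4 + 5)*4 = (24 + 5)*4 = 29*4 = 116)
j(D, Z) = 9 + D/3 + 5*D*Z/3 (j(D, Z) = 9 + ((5*D)*Z + D)/3 = 9 + (5*D*Z + D)/3 = 9 + (D + 5*D*Z)/3 = 9 + (D/3 + 5*D*Z/3) = 9 + D/3 + 5*D*Z/3)
s(w) = 116
(-27*(-94))*s(j(6, 4)) = -27*(-94)*116 = 2538*116 = 294408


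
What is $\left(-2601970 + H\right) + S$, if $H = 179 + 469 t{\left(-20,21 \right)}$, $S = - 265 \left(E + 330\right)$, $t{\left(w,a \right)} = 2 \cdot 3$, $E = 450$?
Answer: $-2805677$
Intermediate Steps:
$t{\left(w,a \right)} = 6$
$S = -206700$ ($S = - 265 \left(450 + 330\right) = \left(-265\right) 780 = -206700$)
$H = 2993$ ($H = 179 + 469 \cdot 6 = 179 + 2814 = 2993$)
$\left(-2601970 + H\right) + S = \left(-2601970 + 2993\right) - 206700 = -2598977 - 206700 = -2805677$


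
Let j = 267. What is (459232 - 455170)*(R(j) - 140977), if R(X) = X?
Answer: -571564020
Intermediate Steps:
(459232 - 455170)*(R(j) - 140977) = (459232 - 455170)*(267 - 140977) = 4062*(-140710) = -571564020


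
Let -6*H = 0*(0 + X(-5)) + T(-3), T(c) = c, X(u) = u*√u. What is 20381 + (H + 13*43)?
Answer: 41881/2 ≈ 20941.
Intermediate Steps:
X(u) = u^(3/2)
H = ½ (H = -(0*(0 + (-5)^(3/2)) - 3)/6 = -(0*(0 - 5*I*√5) - 3)/6 = -(0*(-5*I*√5) - 3)/6 = -(0 - 3)/6 = -⅙*(-3) = ½ ≈ 0.50000)
20381 + (H + 13*43) = 20381 + (½ + 13*43) = 20381 + (½ + 559) = 20381 + 1119/2 = 41881/2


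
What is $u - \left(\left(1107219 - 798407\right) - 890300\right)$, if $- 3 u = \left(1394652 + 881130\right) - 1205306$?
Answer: $\frac{673988}{3} \approx 2.2466 \cdot 10^{5}$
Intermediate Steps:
$u = - \frac{1070476}{3}$ ($u = - \frac{\left(1394652 + 881130\right) - 1205306}{3} = - \frac{2275782 - 1205306}{3} = \left(- \frac{1}{3}\right) 1070476 = - \frac{1070476}{3} \approx -3.5683 \cdot 10^{5}$)
$u - \left(\left(1107219 - 798407\right) - 890300\right) = - \frac{1070476}{3} - \left(\left(1107219 - 798407\right) - 890300\right) = - \frac{1070476}{3} - \left(308812 - 890300\right) = - \frac{1070476}{3} - -581488 = - \frac{1070476}{3} + 581488 = \frac{673988}{3}$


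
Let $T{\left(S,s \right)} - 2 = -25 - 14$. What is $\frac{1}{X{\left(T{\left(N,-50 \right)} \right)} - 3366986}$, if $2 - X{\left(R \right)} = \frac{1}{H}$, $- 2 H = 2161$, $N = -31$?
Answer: $- \frac{2161}{7276052422} \approx -2.97 \cdot 10^{-7}$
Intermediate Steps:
$H = - \frac{2161}{2}$ ($H = \left(- \frac{1}{2}\right) 2161 = - \frac{2161}{2} \approx -1080.5$)
$T{\left(S,s \right)} = -37$ ($T{\left(S,s \right)} = 2 - 39 = -37$)
$X{\left(R \right)} = \frac{4324}{2161}$ ($X{\left(R \right)} = 2 - \frac{1}{- \frac{2161}{2}} = 2 - - \frac{2}{2161} = 2 + \frac{2}{2161} = \frac{4324}{2161}$)
$\frac{1}{X{\left(T{\left(N,-50 \right)} \right)} - 3366986} = \frac{1}{\frac{4324}{2161} - 3366986} = \frac{1}{- \frac{7276052422}{2161}} = - \frac{2161}{7276052422}$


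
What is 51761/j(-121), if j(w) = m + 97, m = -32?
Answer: 51761/65 ≈ 796.32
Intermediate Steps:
j(w) = 65 (j(w) = -32 + 97 = 65)
51761/j(-121) = 51761/65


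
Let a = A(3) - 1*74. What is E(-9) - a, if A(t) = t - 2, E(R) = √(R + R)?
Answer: 73 + 3*I*√2 ≈ 73.0 + 4.2426*I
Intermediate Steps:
E(R) = √2*√R (E(R) = √(2*R) = √2*√R)
A(t) = -2 + t
a = -73 (a = (-2 + 3) - 1*74 = 1 - 74 = -73)
E(-9) - a = √2*√(-9) - 1*(-73) = √2*(3*I) + 73 = 3*I*√2 + 73 = 73 + 3*I*√2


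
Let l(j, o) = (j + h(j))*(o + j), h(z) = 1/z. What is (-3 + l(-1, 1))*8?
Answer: -24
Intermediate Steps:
l(j, o) = (j + o)*(j + 1/j) (l(j, o) = (j + 1/j)*(o + j) = (j + 1/j)*(j + o) = (j + o)*(j + 1/j))
(-3 + l(-1, 1))*8 = (-3 + (1 + (-1)**2 - 1*1 + 1/(-1)))*8 = (-3 + (1 + 1 - 1 + 1*(-1)))*8 = (-3 + (1 + 1 - 1 - 1))*8 = (-3 + 0)*8 = -3*8 = -24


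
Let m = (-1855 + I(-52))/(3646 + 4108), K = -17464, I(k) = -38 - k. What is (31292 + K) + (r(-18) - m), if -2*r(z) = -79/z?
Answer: 1929728471/139572 ≈ 13826.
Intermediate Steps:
r(z) = 79/(2*z) (r(z) = -(-79)/(2*z) = 79/(2*z))
m = -1841/7754 (m = (-1855 + (-38 - 1*(-52)))/(3646 + 4108) = (-1855 + (-38 + 52))/7754 = (-1855 + 14)*(1/7754) = -1841*1/7754 = -1841/7754 ≈ -0.23743)
(31292 + K) + (r(-18) - m) = (31292 - 17464) + ((79/2)/(-18) - 1*(-1841/7754)) = 13828 + ((79/2)*(-1/18) + 1841/7754) = 13828 + (-79/36 + 1841/7754) = 13828 - 273145/139572 = 1929728471/139572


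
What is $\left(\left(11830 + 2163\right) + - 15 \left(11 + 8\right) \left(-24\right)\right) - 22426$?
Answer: $-1593$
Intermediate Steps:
$\left(\left(11830 + 2163\right) + - 15 \left(11 + 8\right) \left(-24\right)\right) - 22426 = \left(13993 + \left(-15\right) 19 \left(-24\right)\right) - 22426 = \left(13993 - -6840\right) - 22426 = \left(13993 + 6840\right) - 22426 = 20833 - 22426 = -1593$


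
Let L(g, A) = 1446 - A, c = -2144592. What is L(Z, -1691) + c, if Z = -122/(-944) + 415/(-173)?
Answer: -2141455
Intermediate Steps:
Z = -185327/81656 (Z = -122*(-1/944) + 415*(-1/173) = 61/472 - 415/173 = -185327/81656 ≈ -2.2696)
L(Z, -1691) + c = (1446 - 1*(-1691)) - 2144592 = (1446 + 1691) - 2144592 = 3137 - 2144592 = -2141455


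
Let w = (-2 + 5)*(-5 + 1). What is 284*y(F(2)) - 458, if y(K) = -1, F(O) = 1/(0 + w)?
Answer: -742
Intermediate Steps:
w = -12 (w = 3*(-4) = -12)
F(O) = -1/12 (F(O) = 1/(0 - 12) = 1/(-12) = -1/12)
284*y(F(2)) - 458 = 284*(-1) - 458 = -284 - 458 = -742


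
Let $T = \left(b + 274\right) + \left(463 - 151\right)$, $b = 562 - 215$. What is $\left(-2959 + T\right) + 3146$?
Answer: $1120$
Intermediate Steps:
$b = 347$
$T = 933$ ($T = \left(347 + 274\right) + \left(463 - 151\right) = 621 + 312 = 933$)
$\left(-2959 + T\right) + 3146 = \left(-2959 + 933\right) + 3146 = -2026 + 3146 = 1120$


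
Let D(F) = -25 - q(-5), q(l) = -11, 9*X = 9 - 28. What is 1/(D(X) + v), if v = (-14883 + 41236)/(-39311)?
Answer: -2069/30353 ≈ -0.068165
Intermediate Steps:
X = -19/9 (X = (9 - 28)/9 = (1/9)*(-19) = -19/9 ≈ -2.1111)
v = -1387/2069 (v = 26353*(-1/39311) = -1387/2069 ≈ -0.67037)
D(F) = -14 (D(F) = -25 - 1*(-11) = -25 + 11 = -14)
1/(D(X) + v) = 1/(-14 - 1387/2069) = 1/(-30353/2069) = -2069/30353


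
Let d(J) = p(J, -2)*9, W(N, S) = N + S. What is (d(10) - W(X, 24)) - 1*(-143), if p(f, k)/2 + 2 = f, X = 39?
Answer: 224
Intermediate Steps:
p(f, k) = -4 + 2*f
d(J) = -36 + 18*J (d(J) = (-4 + 2*J)*9 = -36 + 18*J)
(d(10) - W(X, 24)) - 1*(-143) = ((-36 + 18*10) - (39 + 24)) - 1*(-143) = ((-36 + 180) - 1*63) + 143 = (144 - 63) + 143 = 81 + 143 = 224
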